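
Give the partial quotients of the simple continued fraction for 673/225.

Run the Euclidean algorithm on 673 and 225; the successive quotients are the partial quotients a_0, a_1, ... (each step inverts the fractional part left over by the previous one):
  673 = 2*225 + 223, so a_0 = 2.
  225 = 1*223 + 2, so a_1 = 1.
  223 = 111*2 + 1, so a_2 = 111.
  2 = 2*1 + 0, so a_3 = 2.
The remainder reaches 0 after 4 divisions, so the expansion has 4 partial quotients, read off in order.

[2; 1, 111, 2]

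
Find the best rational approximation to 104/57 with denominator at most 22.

Expand x = 104/57 as a continued fraction with the Euclidean algorithm:
  104 = 1*57 + 47, so a_0 = 1.
  57 = 1*47 + 10, so a_1 = 1.
  47 = 4*10 + 7, so a_2 = 4.
  10 = 1*7 + 3, so a_3 = 1.
  7 = 2*3 + 1, so a_4 = 2.
  3 = 3*1 + 0, so a_5 = 3.
so x = [1; 1, 4, 1, 2, 3].
Convergents (p_i = a_i*p_{i-1} + p_{i-2}, q_i = a_i*q_{i-1} + q_{i-2} with p_{-2}=0, p_{-1}=1, q_{-2}=1, q_{-1}=0), until the denominator exceeds 22:
  i=0: a_0=1, p_0 = 1*1 + 0 = 1, q_0 = 1*0 + 1 = 1.
  i=1: a_1=1, p_1 = 1*1 + 1 = 2, q_1 = 1*1 + 0 = 1.
  i=2: a_2=4, p_2 = 4*2 + 1 = 9, q_2 = 4*1 + 1 = 5.
  i=3: a_3=1, p_3 = 1*9 + 2 = 11, q_3 = 1*5 + 1 = 6.
  i=4: a_4=2, p_4 = 2*11 + 9 = 31, q_4 = 2*6 + 5 = 17.
  i=5: a_5=3, p_5 = 3*31 + 11 = 104, q_5 = 3*17 + 6 = 57.
q_5 = 57 > 22, so the last convergent with denominator <= 22 is p_4/q_4 = 31/17.
The closest fraction with denominator <= 22 is either p_4/q_4 or the intermediate fraction (k*p_4 + p_3)/(k*q_4 + q_3) with the largest k >= 1 whose denominator stays <= 22; these approach x as k grows, and every other convergent or intermediate fraction in range is farther away.
Largest k: floor((22 - q_3)/q_4) = floor((22 - 6)/17) = 0.
Since k = 0, no intermediate fraction beyond p_4/q_4 has denominator <= 22, so the convergent 31/17 is the closest (its error is |104*17 - 31*57|/(57*17) = 1/969).

31/17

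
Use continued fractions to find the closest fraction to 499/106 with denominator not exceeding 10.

33/7

Expand x = 499/106 as a continued fraction with the Euclidean algorithm:
  499 = 4*106 + 75, so a_0 = 4.
  106 = 1*75 + 31, so a_1 = 1.
  75 = 2*31 + 13, so a_2 = 2.
  31 = 2*13 + 5, so a_3 = 2.
  13 = 2*5 + 3, so a_4 = 2.
  5 = 1*3 + 2, so a_5 = 1.
  3 = 1*2 + 1, so a_6 = 1.
  2 = 2*1 + 0, so a_7 = 2.
so x = [4; 1, 2, 2, 2, 1, 1, 2].
Convergents (p_i = a_i*p_{i-1} + p_{i-2}, q_i = a_i*q_{i-1} + q_{i-2} with p_{-2}=0, p_{-1}=1, q_{-2}=1, q_{-1}=0), until the denominator exceeds 10:
  i=0: a_0=4, p_0 = 4*1 + 0 = 4, q_0 = 4*0 + 1 = 1.
  i=1: a_1=1, p_1 = 1*4 + 1 = 5, q_1 = 1*1 + 0 = 1.
  i=2: a_2=2, p_2 = 2*5 + 4 = 14, q_2 = 2*1 + 1 = 3.
  i=3: a_3=2, p_3 = 2*14 + 5 = 33, q_3 = 2*3 + 1 = 7.
  i=4: a_4=2, p_4 = 2*33 + 14 = 80, q_4 = 2*7 + 3 = 17.
q_4 = 17 > 10, so the last convergent with denominator <= 10 is p_3/q_3 = 33/7.
The closest fraction with denominator <= 10 is either p_3/q_3 or the intermediate fraction (k*p_3 + p_2)/(k*q_3 + q_2) with the largest k >= 1 whose denominator stays <= 10; these approach x as k grows, and every other convergent or intermediate fraction in range is farther away.
Largest k: floor((10 - q_2)/q_3) = floor((10 - 3)/7) = 1.
That gives (1*33 + 14)/(1*7 + 3) = 47/10.
Compare the errors: |x - 33/7| = |499*7 - 33*106|/(106*7) = 5/742, and |x - 47/10| = |499*10 - 47*106|/(106*10) = 8/1060.
Cross-multiplying, 5*1060 = 5300 < 5936 = 8*742, so 5/742 is smaller: the convergent 33/7 is closer to x than 47/10.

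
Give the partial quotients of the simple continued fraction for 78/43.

[1; 1, 4, 2, 1, 2]

Run the Euclidean algorithm on 78 and 43; the successive quotients are the partial quotients a_0, a_1, ... (each step inverts the fractional part left over by the previous one):
  78 = 1*43 + 35, so a_0 = 1.
  43 = 1*35 + 8, so a_1 = 1.
  35 = 4*8 + 3, so a_2 = 4.
  8 = 2*3 + 2, so a_3 = 2.
  3 = 1*2 + 1, so a_4 = 1.
  2 = 2*1 + 0, so a_5 = 2.
The remainder reaches 0 after 6 divisions, so the expansion has 6 partial quotients, read off in order.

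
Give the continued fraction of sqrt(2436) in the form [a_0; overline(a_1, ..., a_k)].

[49; overline(2, 1, 4, 3, 1, 2, 1, 3, 4, 1, 2, 98)]

Write x_i = (sqrt(2436) + m_i)/d_i with (m_0, d_0) = (0, 1). a_0 = floor(sqrt(2436)) = 49, since 49^2 = 2401 <= 2436 < 2500 = 50^2.
Iterate m_{i+1} = d_i*a_i - m_i, d_{i+1} = (2436 - m_{i+1}^2)/d_i, a_{i+1} = floor((a_0 + m_{i+1})/d_{i+1}):
  m_1 = 1*49 - 0 = 49, d_1 = (2436 - 49^2)/1 = 35/1 = 35, a_1 = floor((49 + 49)/35) = 2.
  m_2 = 35*2 - 49 = 21, d_2 = (2436 - 21^2)/35 = 1995/35 = 57, a_2 = floor((49 + 21)/57) = 1.
  m_3 = 57*1 - 21 = 36, d_3 = (2436 - 36^2)/57 = 1140/57 = 20, a_3 = floor((49 + 36)/20) = 4.
  m_4 = 20*4 - 36 = 44, d_4 = (2436 - 44^2)/20 = 500/20 = 25, a_4 = floor((49 + 44)/25) = 3.
  m_5 = 25*3 - 44 = 31, d_5 = (2436 - 31^2)/25 = 1475/25 = 59, a_5 = floor((49 + 31)/59) = 1.
  m_6 = 59*1 - 31 = 28, d_6 = (2436 - 28^2)/59 = 1652/59 = 28, a_6 = floor((49 + 28)/28) = 2.
  m_7 = 28*2 - 28 = 28, d_7 = (2436 - 28^2)/28 = 1652/28 = 59, a_7 = floor((49 + 28)/59) = 1.
  m_8 = 59*1 - 28 = 31, d_8 = (2436 - 31^2)/59 = 1475/59 = 25, a_8 = floor((49 + 31)/25) = 3.
  m_9 = 25*3 - 31 = 44, d_9 = (2436 - 44^2)/25 = 500/25 = 20, a_9 = floor((49 + 44)/20) = 4.
  m_10 = 20*4 - 44 = 36, d_10 = (2436 - 36^2)/20 = 1140/20 = 57, a_10 = floor((49 + 36)/57) = 1.
  m_11 = 57*1 - 36 = 21, d_11 = (2436 - 21^2)/57 = 1995/57 = 35, a_11 = floor((49 + 21)/35) = 2.
  m_12 = 35*2 - 21 = 49, d_12 = (2436 - 49^2)/35 = 35/35 = 1, a_12 = floor((49 + 49)/1) = 98.
  m_13 = 1*98 - 49 = 49, d_13 = (2436 - 49^2)/1 = 35/1 = 35: (m_13, d_13) = (m_1, d_1) = (49, 35), so from here the quotients repeat a_1, ..., a_12; the period length is 12.
Hence the expansion of sqrt(2436) is a_0 = 49 followed by the repeating block 2, 1, 4, 3, 1, 2, 1, 3, 4, 1, 2, 98 (period 12).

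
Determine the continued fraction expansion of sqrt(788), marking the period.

Write x_i = (sqrt(788) + m_i)/d_i with (m_0, d_0) = (0, 1). a_0 = floor(sqrt(788)) = 28, since 28^2 = 784 <= 788 < 841 = 29^2.
Iterate m_{i+1} = d_i*a_i - m_i, d_{i+1} = (788 - m_{i+1}^2)/d_i, a_{i+1} = floor((a_0 + m_{i+1})/d_{i+1}):
  m_1 = 1*28 - 0 = 28, d_1 = (788 - 28^2)/1 = 4/1 = 4, a_1 = floor((28 + 28)/4) = 14.
  m_2 = 4*14 - 28 = 28, d_2 = (788 - 28^2)/4 = 4/4 = 1, a_2 = floor((28 + 28)/1) = 56.
  m_3 = 1*56 - 28 = 28, d_3 = (788 - 28^2)/1 = 4/1 = 4: (m_3, d_3) = (m_1, d_1) = (28, 4), so from here the quotients repeat a_1, a_2; the period length is 2.
Hence the expansion of sqrt(788) is a_0 = 28 followed by the repeating block 14, 56 (period 2).

[28; (14, 56)]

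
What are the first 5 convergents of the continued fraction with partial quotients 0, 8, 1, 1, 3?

0/1, 1/8, 1/9, 2/17, 7/60

Using the convergent recurrence p_i = a_i*p_{i-1} + p_{i-2}, q_i = a_i*q_{i-1} + q_{i-2} with p_{-2}=0, p_{-1}=1, q_{-2}=1, q_{-1}=0:
  i=0: a_0=0, p_0 = 0*1 + 0 = 0, q_0 = 0*0 + 1 = 1.
  i=1: a_1=8, p_1 = 8*0 + 1 = 1, q_1 = 8*1 + 0 = 8.
  i=2: a_2=1, p_2 = 1*1 + 0 = 1, q_2 = 1*8 + 1 = 9.
  i=3: a_3=1, p_3 = 1*1 + 1 = 2, q_3 = 1*9 + 8 = 17.
  i=4: a_4=3, p_4 = 3*2 + 1 = 7, q_4 = 3*17 + 9 = 60.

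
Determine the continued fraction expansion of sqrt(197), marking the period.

[14; (28)]

Write x_i = (sqrt(197) + m_i)/d_i with (m_0, d_0) = (0, 1). a_0 = floor(sqrt(197)) = 14, since 14^2 = 196 <= 197 < 225 = 15^2.
Iterate m_{i+1} = d_i*a_i - m_i, d_{i+1} = (197 - m_{i+1}^2)/d_i, a_{i+1} = floor((a_0 + m_{i+1})/d_{i+1}):
  m_1 = 1*14 - 0 = 14, d_1 = (197 - 14^2)/1 = 1/1 = 1, a_1 = floor((14 + 14)/1) = 28.
  m_2 = 1*28 - 14 = 14, d_2 = (197 - 14^2)/1 = 1/1 = 1: (m_2, d_2) = (m_1, d_1) = (14, 1), so from here the quotient a_1 repeats; the period length is 1.
Hence the expansion of sqrt(197) is a_0 = 14 followed by the repeating block 28 (period 1).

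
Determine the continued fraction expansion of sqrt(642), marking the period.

Write x_i = (sqrt(642) + m_i)/d_i with (m_0, d_0) = (0, 1). a_0 = floor(sqrt(642)) = 25, since 25^2 = 625 <= 642 < 676 = 26^2.
Iterate m_{i+1} = d_i*a_i - m_i, d_{i+1} = (642 - m_{i+1}^2)/d_i, a_{i+1} = floor((a_0 + m_{i+1})/d_{i+1}):
  m_1 = 1*25 - 0 = 25, d_1 = (642 - 25^2)/1 = 17/1 = 17, a_1 = floor((25 + 25)/17) = 2.
  m_2 = 17*2 - 25 = 9, d_2 = (642 - 9^2)/17 = 561/17 = 33, a_2 = floor((25 + 9)/33) = 1.
  m_3 = 33*1 - 9 = 24, d_3 = (642 - 24^2)/33 = 66/33 = 2, a_3 = floor((25 + 24)/2) = 24.
  m_4 = 2*24 - 24 = 24, d_4 = (642 - 24^2)/2 = 66/2 = 33, a_4 = floor((25 + 24)/33) = 1.
  m_5 = 33*1 - 24 = 9, d_5 = (642 - 9^2)/33 = 561/33 = 17, a_5 = floor((25 + 9)/17) = 2.
  m_6 = 17*2 - 9 = 25, d_6 = (642 - 25^2)/17 = 17/17 = 1, a_6 = floor((25 + 25)/1) = 50.
  m_7 = 1*50 - 25 = 25, d_7 = (642 - 25^2)/1 = 17/1 = 17: (m_7, d_7) = (m_1, d_1) = (25, 17), so from here the quotients repeat a_1, ..., a_6; the period length is 6.
Hence the expansion of sqrt(642) is a_0 = 25 followed by the repeating block 2, 1, 24, 1, 2, 50 (period 6).

[25; (2, 1, 24, 1, 2, 50)]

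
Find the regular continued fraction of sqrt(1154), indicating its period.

Write x_i = (sqrt(1154) + m_i)/d_i with (m_0, d_0) = (0, 1). a_0 = floor(sqrt(1154)) = 33, since 33^2 = 1089 <= 1154 < 1156 = 34^2.
Iterate m_{i+1} = d_i*a_i - m_i, d_{i+1} = (1154 - m_{i+1}^2)/d_i, a_{i+1} = floor((a_0 + m_{i+1})/d_{i+1}):
  m_1 = 1*33 - 0 = 33, d_1 = (1154 - 33^2)/1 = 65/1 = 65, a_1 = floor((33 + 33)/65) = 1.
  m_2 = 65*1 - 33 = 32, d_2 = (1154 - 32^2)/65 = 130/65 = 2, a_2 = floor((33 + 32)/2) = 32.
  m_3 = 2*32 - 32 = 32, d_3 = (1154 - 32^2)/2 = 130/2 = 65, a_3 = floor((33 + 32)/65) = 1.
  m_4 = 65*1 - 32 = 33, d_4 = (1154 - 33^2)/65 = 65/65 = 1, a_4 = floor((33 + 33)/1) = 66.
  m_5 = 1*66 - 33 = 33, d_5 = (1154 - 33^2)/1 = 65/1 = 65: (m_5, d_5) = (m_1, d_1) = (33, 65), so from here the quotients repeat a_1, ..., a_4; the period length is 4.
Hence the expansion of sqrt(1154) is a_0 = 33 followed by the repeating block 1, 32, 1, 66 (period 4).

[33; (1, 32, 1, 66)]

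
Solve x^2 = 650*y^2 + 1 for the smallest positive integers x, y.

(x, y) = (51, 2)

First expand sqrt(650) as a continued fraction. With x_i = (sqrt(650) + m_i)/d_i and (m_0, d_0) = (0, 1): a_0 = floor(sqrt(650)) = 25, since 25^2 = 625 <= 650 < 676 = 26^2.
Iterate m_{i+1} = d_i*a_i - m_i, d_{i+1} = (650 - m_{i+1}^2)/d_i, a_{i+1} = floor((a_0 + m_{i+1})/d_{i+1}):
  m_1 = 1*25 - 0 = 25, d_1 = (650 - 25^2)/1 = 25/1 = 25, a_1 = floor((25 + 25)/25) = 2.
  m_2 = 25*2 - 25 = 25, d_2 = (650 - 25^2)/25 = 25/25 = 1, a_2 = floor((25 + 25)/1) = 50.
  m_3 = 1*50 - 25 = 25, d_3 = (650 - 25^2)/1 = 25/1 = 25: (m_3, d_3) = (m_1, d_1) = (25, 25), so from here the quotients repeat a_1, a_2; the period length is 2.
So sqrt(650) = [25; (2, 50)] with period length k = 2.
k is even, so the fundamental solution of x^2 - 650y^2 = 1 is (p_{k-1}, q_{k-1}) = (p_1, q_1); compute convergents through index 1.
Convergents (p_i = a_i*p_{i-1} + p_{i-2}, q_i = a_i*q_{i-1} + q_{i-2} with p_{-2}=0, p_{-1}=1, q_{-2}=1, q_{-1}=0):
  i=0: a_0=25, p_0 = 25*1 + 0 = 25, q_0 = 25*0 + 1 = 1.
  i=1: a_1=2, p_1 = 2*25 + 1 = 51, q_1 = 2*1 + 0 = 2.
Check: 51^2 - 650*2^2 = 2601 - 2600 = 1, so (x, y) = (51, 2) solves the equation, and by the theorem it is the least positive solution.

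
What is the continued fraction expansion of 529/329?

[1; 1, 1, 1, 1, 4, 2, 6]

Run the Euclidean algorithm on 529 and 329; the successive quotients are the partial quotients a_0, a_1, ... (each step inverts the fractional part left over by the previous one):
  529 = 1*329 + 200, so a_0 = 1.
  329 = 1*200 + 129, so a_1 = 1.
  200 = 1*129 + 71, so a_2 = 1.
  129 = 1*71 + 58, so a_3 = 1.
  71 = 1*58 + 13, so a_4 = 1.
  58 = 4*13 + 6, so a_5 = 4.
  13 = 2*6 + 1, so a_6 = 2.
  6 = 6*1 + 0, so a_7 = 6.
The remainder reaches 0 after 8 divisions, so the expansion has 8 partial quotients, read off in order.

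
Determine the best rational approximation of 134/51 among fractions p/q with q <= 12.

21/8

Expand x = 134/51 as a continued fraction with the Euclidean algorithm:
  134 = 2*51 + 32, so a_0 = 2.
  51 = 1*32 + 19, so a_1 = 1.
  32 = 1*19 + 13, so a_2 = 1.
  19 = 1*13 + 6, so a_3 = 1.
  13 = 2*6 + 1, so a_4 = 2.
  6 = 6*1 + 0, so a_5 = 6.
so x = [2; 1, 1, 1, 2, 6].
Convergents (p_i = a_i*p_{i-1} + p_{i-2}, q_i = a_i*q_{i-1} + q_{i-2} with p_{-2}=0, p_{-1}=1, q_{-2}=1, q_{-1}=0), until the denominator exceeds 12:
  i=0: a_0=2, p_0 = 2*1 + 0 = 2, q_0 = 2*0 + 1 = 1.
  i=1: a_1=1, p_1 = 1*2 + 1 = 3, q_1 = 1*1 + 0 = 1.
  i=2: a_2=1, p_2 = 1*3 + 2 = 5, q_2 = 1*1 + 1 = 2.
  i=3: a_3=1, p_3 = 1*5 + 3 = 8, q_3 = 1*2 + 1 = 3.
  i=4: a_4=2, p_4 = 2*8 + 5 = 21, q_4 = 2*3 + 2 = 8.
  i=5: a_5=6, p_5 = 6*21 + 8 = 134, q_5 = 6*8 + 3 = 51.
q_5 = 51 > 12, so the last convergent with denominator <= 12 is p_4/q_4 = 21/8.
The closest fraction with denominator <= 12 is either p_4/q_4 or the intermediate fraction (k*p_4 + p_3)/(k*q_4 + q_3) with the largest k >= 1 whose denominator stays <= 12; these approach x as k grows, and every other convergent or intermediate fraction in range is farther away.
Largest k: floor((12 - q_3)/q_4) = floor((12 - 3)/8) = 1.
That gives (1*21 + 8)/(1*8 + 3) = 29/11.
Compare the errors: |x - 21/8| = |134*8 - 21*51|/(51*8) = 1/408, and |x - 29/11| = |134*11 - 29*51|/(51*11) = 5/561.
Cross-multiplying, 1*561 = 561 < 2040 = 5*408, so 1/408 is smaller: the convergent 21/8 is closer to x than 29/11.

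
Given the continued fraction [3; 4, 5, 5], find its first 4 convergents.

Using the convergent recurrence p_i = a_i*p_{i-1} + p_{i-2}, q_i = a_i*q_{i-1} + q_{i-2} with p_{-2}=0, p_{-1}=1, q_{-2}=1, q_{-1}=0:
  i=0: a_0=3, p_0 = 3*1 + 0 = 3, q_0 = 3*0 + 1 = 1.
  i=1: a_1=4, p_1 = 4*3 + 1 = 13, q_1 = 4*1 + 0 = 4.
  i=2: a_2=5, p_2 = 5*13 + 3 = 68, q_2 = 5*4 + 1 = 21.
  i=3: a_3=5, p_3 = 5*68 + 13 = 353, q_3 = 5*21 + 4 = 109.

3/1, 13/4, 68/21, 353/109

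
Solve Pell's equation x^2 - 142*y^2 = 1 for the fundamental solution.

First expand sqrt(142) as a continued fraction. With x_i = (sqrt(142) + m_i)/d_i and (m_0, d_0) = (0, 1): a_0 = floor(sqrt(142)) = 11, since 11^2 = 121 <= 142 < 144 = 12^2.
Iterate m_{i+1} = d_i*a_i - m_i, d_{i+1} = (142 - m_{i+1}^2)/d_i, a_{i+1} = floor((a_0 + m_{i+1})/d_{i+1}):
  m_1 = 1*11 - 0 = 11, d_1 = (142 - 11^2)/1 = 21/1 = 21, a_1 = floor((11 + 11)/21) = 1.
  m_2 = 21*1 - 11 = 10, d_2 = (142 - 10^2)/21 = 42/21 = 2, a_2 = floor((11 + 10)/2) = 10.
  m_3 = 2*10 - 10 = 10, d_3 = (142 - 10^2)/2 = 42/2 = 21, a_3 = floor((11 + 10)/21) = 1.
  m_4 = 21*1 - 10 = 11, d_4 = (142 - 11^2)/21 = 21/21 = 1, a_4 = floor((11 + 11)/1) = 22.
  m_5 = 1*22 - 11 = 11, d_5 = (142 - 11^2)/1 = 21/1 = 21: (m_5, d_5) = (m_1, d_1) = (11, 21), so from here the quotients repeat a_1, ..., a_4; the period length is 4.
So sqrt(142) = [11; (1, 10, 1, 22)] with period length k = 4.
k is even, so the fundamental solution of x^2 - 142y^2 = 1 is (p_{k-1}, q_{k-1}) = (p_3, q_3); compute convergents through index 3.
Convergents (p_i = a_i*p_{i-1} + p_{i-2}, q_i = a_i*q_{i-1} + q_{i-2} with p_{-2}=0, p_{-1}=1, q_{-2}=1, q_{-1}=0):
  i=0: a_0=11, p_0 = 11*1 + 0 = 11, q_0 = 11*0 + 1 = 1.
  i=1: a_1=1, p_1 = 1*11 + 1 = 12, q_1 = 1*1 + 0 = 1.
  i=2: a_2=10, p_2 = 10*12 + 11 = 131, q_2 = 10*1 + 1 = 11.
  i=3: a_3=1, p_3 = 1*131 + 12 = 143, q_3 = 1*11 + 1 = 12.
Check: 143^2 - 142*12^2 = 20449 - 20448 = 1, so (x, y) = (143, 12) solves the equation, and by the theorem it is the least positive solution.

(x, y) = (143, 12)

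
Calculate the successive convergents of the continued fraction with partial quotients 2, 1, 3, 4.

Using the convergent recurrence p_i = a_i*p_{i-1} + p_{i-2}, q_i = a_i*q_{i-1} + q_{i-2} with p_{-2}=0, p_{-1}=1, q_{-2}=1, q_{-1}=0:
  i=0: a_0=2, p_0 = 2*1 + 0 = 2, q_0 = 2*0 + 1 = 1.
  i=1: a_1=1, p_1 = 1*2 + 1 = 3, q_1 = 1*1 + 0 = 1.
  i=2: a_2=3, p_2 = 3*3 + 2 = 11, q_2 = 3*1 + 1 = 4.
  i=3: a_3=4, p_3 = 4*11 + 3 = 47, q_3 = 4*4 + 1 = 17.

2/1, 3/1, 11/4, 47/17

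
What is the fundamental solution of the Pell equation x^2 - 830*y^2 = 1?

(x, y) = (146411, 5082)

First expand sqrt(830) as a continued fraction. With x_i = (sqrt(830) + m_i)/d_i and (m_0, d_0) = (0, 1): a_0 = floor(sqrt(830)) = 28, since 28^2 = 784 <= 830 < 841 = 29^2.
Iterate m_{i+1} = d_i*a_i - m_i, d_{i+1} = (830 - m_{i+1}^2)/d_i, a_{i+1} = floor((a_0 + m_{i+1})/d_{i+1}):
  m_1 = 1*28 - 0 = 28, d_1 = (830 - 28^2)/1 = 46/1 = 46, a_1 = floor((28 + 28)/46) = 1.
  m_2 = 46*1 - 28 = 18, d_2 = (830 - 18^2)/46 = 506/46 = 11, a_2 = floor((28 + 18)/11) = 4.
  m_3 = 11*4 - 18 = 26, d_3 = (830 - 26^2)/11 = 154/11 = 14, a_3 = floor((28 + 26)/14) = 3.
  m_4 = 14*3 - 26 = 16, d_4 = (830 - 16^2)/14 = 574/14 = 41, a_4 = floor((28 + 16)/41) = 1.
  m_5 = 41*1 - 16 = 25, d_5 = (830 - 25^2)/41 = 205/41 = 5, a_5 = floor((28 + 25)/5) = 10.
  m_6 = 5*10 - 25 = 25, d_6 = (830 - 25^2)/5 = 205/5 = 41, a_6 = floor((28 + 25)/41) = 1.
  m_7 = 41*1 - 25 = 16, d_7 = (830 - 16^2)/41 = 574/41 = 14, a_7 = floor((28 + 16)/14) = 3.
  m_8 = 14*3 - 16 = 26, d_8 = (830 - 26^2)/14 = 154/14 = 11, a_8 = floor((28 + 26)/11) = 4.
  m_9 = 11*4 - 26 = 18, d_9 = (830 - 18^2)/11 = 506/11 = 46, a_9 = floor((28 + 18)/46) = 1.
  m_10 = 46*1 - 18 = 28, d_10 = (830 - 28^2)/46 = 46/46 = 1, a_10 = floor((28 + 28)/1) = 56.
  m_11 = 1*56 - 28 = 28, d_11 = (830 - 28^2)/1 = 46/1 = 46: (m_11, d_11) = (m_1, d_1) = (28, 46), so from here the quotients repeat a_1, ..., a_10; the period length is 10.
So sqrt(830) = [28; (1, 4, 3, 1, 10, 1, 3, 4, 1, 56)] with period length k = 10.
k is even, so the fundamental solution of x^2 - 830y^2 = 1 is (p_{k-1}, q_{k-1}) = (p_9, q_9); compute convergents through index 9.
Convergents (p_i = a_i*p_{i-1} + p_{i-2}, q_i = a_i*q_{i-1} + q_{i-2} with p_{-2}=0, p_{-1}=1, q_{-2}=1, q_{-1}=0):
  i=0: a_0=28, p_0 = 28*1 + 0 = 28, q_0 = 28*0 + 1 = 1.
  i=1: a_1=1, p_1 = 1*28 + 1 = 29, q_1 = 1*1 + 0 = 1.
  i=2: a_2=4, p_2 = 4*29 + 28 = 144, q_2 = 4*1 + 1 = 5.
  i=3: a_3=3, p_3 = 3*144 + 29 = 461, q_3 = 3*5 + 1 = 16.
  i=4: a_4=1, p_4 = 1*461 + 144 = 605, q_4 = 1*16 + 5 = 21.
  i=5: a_5=10, p_5 = 10*605 + 461 = 6511, q_5 = 10*21 + 16 = 226.
  i=6: a_6=1, p_6 = 1*6511 + 605 = 7116, q_6 = 1*226 + 21 = 247.
  i=7: a_7=3, p_7 = 3*7116 + 6511 = 27859, q_7 = 3*247 + 226 = 967.
  i=8: a_8=4, p_8 = 4*27859 + 7116 = 118552, q_8 = 4*967 + 247 = 4115.
  i=9: a_9=1, p_9 = 1*118552 + 27859 = 146411, q_9 = 1*4115 + 967 = 5082.
Check: 146411^2 - 830*5082^2 = 21436180921 - 21436180920 = 1, so (x, y) = (146411, 5082) solves the equation, and by the theorem it is the least positive solution.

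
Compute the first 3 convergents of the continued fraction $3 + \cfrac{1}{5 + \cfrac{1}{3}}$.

Using the convergent recurrence p_i = a_i*p_{i-1} + p_{i-2}, q_i = a_i*q_{i-1} + q_{i-2} with p_{-2}=0, p_{-1}=1, q_{-2}=1, q_{-1}=0:
  i=0: a_0=3, p_0 = 3*1 + 0 = 3, q_0 = 3*0 + 1 = 1.
  i=1: a_1=5, p_1 = 5*3 + 1 = 16, q_1 = 5*1 + 0 = 5.
  i=2: a_2=3, p_2 = 3*16 + 3 = 51, q_2 = 3*5 + 1 = 16.

3/1, 16/5, 51/16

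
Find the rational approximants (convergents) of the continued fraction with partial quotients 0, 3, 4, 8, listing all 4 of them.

Using the convergent recurrence p_i = a_i*p_{i-1} + p_{i-2}, q_i = a_i*q_{i-1} + q_{i-2} with p_{-2}=0, p_{-1}=1, q_{-2}=1, q_{-1}=0:
  i=0: a_0=0, p_0 = 0*1 + 0 = 0, q_0 = 0*0 + 1 = 1.
  i=1: a_1=3, p_1 = 3*0 + 1 = 1, q_1 = 3*1 + 0 = 3.
  i=2: a_2=4, p_2 = 4*1 + 0 = 4, q_2 = 4*3 + 1 = 13.
  i=3: a_3=8, p_3 = 8*4 + 1 = 33, q_3 = 8*13 + 3 = 107.

0/1, 1/3, 4/13, 33/107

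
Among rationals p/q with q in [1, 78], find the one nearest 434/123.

Expand x = 434/123 as a continued fraction with the Euclidean algorithm:
  434 = 3*123 + 65, so a_0 = 3.
  123 = 1*65 + 58, so a_1 = 1.
  65 = 1*58 + 7, so a_2 = 1.
  58 = 8*7 + 2, so a_3 = 8.
  7 = 3*2 + 1, so a_4 = 3.
  2 = 2*1 + 0, so a_5 = 2.
so x = [3; 1, 1, 8, 3, 2].
Convergents (p_i = a_i*p_{i-1} + p_{i-2}, q_i = a_i*q_{i-1} + q_{i-2} with p_{-2}=0, p_{-1}=1, q_{-2}=1, q_{-1}=0), until the denominator exceeds 78:
  i=0: a_0=3, p_0 = 3*1 + 0 = 3, q_0 = 3*0 + 1 = 1.
  i=1: a_1=1, p_1 = 1*3 + 1 = 4, q_1 = 1*1 + 0 = 1.
  i=2: a_2=1, p_2 = 1*4 + 3 = 7, q_2 = 1*1 + 1 = 2.
  i=3: a_3=8, p_3 = 8*7 + 4 = 60, q_3 = 8*2 + 1 = 17.
  i=4: a_4=3, p_4 = 3*60 + 7 = 187, q_4 = 3*17 + 2 = 53.
  i=5: a_5=2, p_5 = 2*187 + 60 = 434, q_5 = 2*53 + 17 = 123.
q_5 = 123 > 78, so the last convergent with denominator <= 78 is p_4/q_4 = 187/53.
The closest fraction with denominator <= 78 is either p_4/q_4 or the intermediate fraction (k*p_4 + p_3)/(k*q_4 + q_3) with the largest k >= 1 whose denominator stays <= 78; these approach x as k grows, and every other convergent or intermediate fraction in range is farther away.
Largest k: floor((78 - q_3)/q_4) = floor((78 - 17)/53) = 1.
That gives (1*187 + 60)/(1*53 + 17) = 247/70.
Compare the errors: |x - 187/53| = |434*53 - 187*123|/(123*53) = 1/6519, and |x - 247/70| = |434*70 - 247*123|/(123*70) = 1/8610.
Cross-multiplying, 1*6519 = 6519 < 8610 = 1*8610, so 1/8610 is smaller: the intermediate fraction 247/70 is closer to x than 187/53.

247/70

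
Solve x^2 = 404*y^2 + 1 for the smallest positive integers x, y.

First expand sqrt(404) as a continued fraction. With x_i = (sqrt(404) + m_i)/d_i and (m_0, d_0) = (0, 1): a_0 = floor(sqrt(404)) = 20, since 20^2 = 400 <= 404 < 441 = 21^2.
Iterate m_{i+1} = d_i*a_i - m_i, d_{i+1} = (404 - m_{i+1}^2)/d_i, a_{i+1} = floor((a_0 + m_{i+1})/d_{i+1}):
  m_1 = 1*20 - 0 = 20, d_1 = (404 - 20^2)/1 = 4/1 = 4, a_1 = floor((20 + 20)/4) = 10.
  m_2 = 4*10 - 20 = 20, d_2 = (404 - 20^2)/4 = 4/4 = 1, a_2 = floor((20 + 20)/1) = 40.
  m_3 = 1*40 - 20 = 20, d_3 = (404 - 20^2)/1 = 4/1 = 4: (m_3, d_3) = (m_1, d_1) = (20, 4), so from here the quotients repeat a_1, a_2; the period length is 2.
So sqrt(404) = [20; (10, 40)] with period length k = 2.
k is even, so the fundamental solution of x^2 - 404y^2 = 1 is (p_{k-1}, q_{k-1}) = (p_1, q_1); compute convergents through index 1.
Convergents (p_i = a_i*p_{i-1} + p_{i-2}, q_i = a_i*q_{i-1} + q_{i-2} with p_{-2}=0, p_{-1}=1, q_{-2}=1, q_{-1}=0):
  i=0: a_0=20, p_0 = 20*1 + 0 = 20, q_0 = 20*0 + 1 = 1.
  i=1: a_1=10, p_1 = 10*20 + 1 = 201, q_1 = 10*1 + 0 = 10.
Check: 201^2 - 404*10^2 = 40401 - 40400 = 1, so (x, y) = (201, 10) solves the equation, and by the theorem it is the least positive solution.

(x, y) = (201, 10)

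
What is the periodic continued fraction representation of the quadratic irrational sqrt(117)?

Write x_i = (sqrt(117) + m_i)/d_i with (m_0, d_0) = (0, 1). a_0 = floor(sqrt(117)) = 10, since 10^2 = 100 <= 117 < 121 = 11^2.
Iterate m_{i+1} = d_i*a_i - m_i, d_{i+1} = (117 - m_{i+1}^2)/d_i, a_{i+1} = floor((a_0 + m_{i+1})/d_{i+1}):
  m_1 = 1*10 - 0 = 10, d_1 = (117 - 10^2)/1 = 17/1 = 17, a_1 = floor((10 + 10)/17) = 1.
  m_2 = 17*1 - 10 = 7, d_2 = (117 - 7^2)/17 = 68/17 = 4, a_2 = floor((10 + 7)/4) = 4.
  m_3 = 4*4 - 7 = 9, d_3 = (117 - 9^2)/4 = 36/4 = 9, a_3 = floor((10 + 9)/9) = 2.
  m_4 = 9*2 - 9 = 9, d_4 = (117 - 9^2)/9 = 36/9 = 4, a_4 = floor((10 + 9)/4) = 4.
  m_5 = 4*4 - 9 = 7, d_5 = (117 - 7^2)/4 = 68/4 = 17, a_5 = floor((10 + 7)/17) = 1.
  m_6 = 17*1 - 7 = 10, d_6 = (117 - 10^2)/17 = 17/17 = 1, a_6 = floor((10 + 10)/1) = 20.
  m_7 = 1*20 - 10 = 10, d_7 = (117 - 10^2)/1 = 17/1 = 17: (m_7, d_7) = (m_1, d_1) = (10, 17), so from here the quotients repeat a_1, ..., a_6; the period length is 6.
Hence the expansion of sqrt(117) is a_0 = 10 followed by the repeating block 1, 4, 2, 4, 1, 20 (period 6).

[10; (1, 4, 2, 4, 1, 20)]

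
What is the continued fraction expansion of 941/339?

Run the Euclidean algorithm on 941 and 339; the successive quotients are the partial quotients a_0, a_1, ... (each step inverts the fractional part left over by the previous one):
  941 = 2*339 + 263, so a_0 = 2.
  339 = 1*263 + 76, so a_1 = 1.
  263 = 3*76 + 35, so a_2 = 3.
  76 = 2*35 + 6, so a_3 = 2.
  35 = 5*6 + 5, so a_4 = 5.
  6 = 1*5 + 1, so a_5 = 1.
  5 = 5*1 + 0, so a_6 = 5.
The remainder reaches 0 after 7 divisions, so the expansion has 7 partial quotients, read off in order.

[2; 1, 3, 2, 5, 1, 5]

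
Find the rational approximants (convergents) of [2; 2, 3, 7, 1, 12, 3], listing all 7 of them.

Using the convergent recurrence p_i = a_i*p_{i-1} + p_{i-2}, q_i = a_i*q_{i-1} + q_{i-2} with p_{-2}=0, p_{-1}=1, q_{-2}=1, q_{-1}=0:
  i=0: a_0=2, p_0 = 2*1 + 0 = 2, q_0 = 2*0 + 1 = 1.
  i=1: a_1=2, p_1 = 2*2 + 1 = 5, q_1 = 2*1 + 0 = 2.
  i=2: a_2=3, p_2 = 3*5 + 2 = 17, q_2 = 3*2 + 1 = 7.
  i=3: a_3=7, p_3 = 7*17 + 5 = 124, q_3 = 7*7 + 2 = 51.
  i=4: a_4=1, p_4 = 1*124 + 17 = 141, q_4 = 1*51 + 7 = 58.
  i=5: a_5=12, p_5 = 12*141 + 124 = 1816, q_5 = 12*58 + 51 = 747.
  i=6: a_6=3, p_6 = 3*1816 + 141 = 5589, q_6 = 3*747 + 58 = 2299.

2/1, 5/2, 17/7, 124/51, 141/58, 1816/747, 5589/2299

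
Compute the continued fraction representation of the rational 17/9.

Run the Euclidean algorithm on 17 and 9; the successive quotients are the partial quotients a_0, a_1, ... (each step inverts the fractional part left over by the previous one):
  17 = 1*9 + 8, so a_0 = 1.
  9 = 1*8 + 1, so a_1 = 1.
  8 = 8*1 + 0, so a_2 = 8.
The remainder reaches 0 after 3 divisions, so the expansion has 3 partial quotients, read off in order.

[1; 1, 8]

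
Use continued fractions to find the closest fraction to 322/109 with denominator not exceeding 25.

65/22

Expand x = 322/109 as a continued fraction with the Euclidean algorithm:
  322 = 2*109 + 104, so a_0 = 2.
  109 = 1*104 + 5, so a_1 = 1.
  104 = 20*5 + 4, so a_2 = 20.
  5 = 1*4 + 1, so a_3 = 1.
  4 = 4*1 + 0, so a_4 = 4.
so x = [2; 1, 20, 1, 4].
Convergents (p_i = a_i*p_{i-1} + p_{i-2}, q_i = a_i*q_{i-1} + q_{i-2} with p_{-2}=0, p_{-1}=1, q_{-2}=1, q_{-1}=0), until the denominator exceeds 25:
  i=0: a_0=2, p_0 = 2*1 + 0 = 2, q_0 = 2*0 + 1 = 1.
  i=1: a_1=1, p_1 = 1*2 + 1 = 3, q_1 = 1*1 + 0 = 1.
  i=2: a_2=20, p_2 = 20*3 + 2 = 62, q_2 = 20*1 + 1 = 21.
  i=3: a_3=1, p_3 = 1*62 + 3 = 65, q_3 = 1*21 + 1 = 22.
  i=4: a_4=4, p_4 = 4*65 + 62 = 322, q_4 = 4*22 + 21 = 109.
q_4 = 109 > 25, so the last convergent with denominator <= 25 is p_3/q_3 = 65/22.
The closest fraction with denominator <= 25 is either p_3/q_3 or the intermediate fraction (k*p_3 + p_2)/(k*q_3 + q_2) with the largest k >= 1 whose denominator stays <= 25; these approach x as k grows, and every other convergent or intermediate fraction in range is farther away.
Largest k: floor((25 - q_2)/q_3) = floor((25 - 21)/22) = 0.
Since k = 0, no intermediate fraction beyond p_3/q_3 has denominator <= 25, so the convergent 65/22 is the closest (its error is |322*22 - 65*109|/(109*22) = 1/2398).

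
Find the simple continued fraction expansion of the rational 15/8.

Run the Euclidean algorithm on 15 and 8; the successive quotients are the partial quotients a_0, a_1, ... (each step inverts the fractional part left over by the previous one):
  15 = 1*8 + 7, so a_0 = 1.
  8 = 1*7 + 1, so a_1 = 1.
  7 = 7*1 + 0, so a_2 = 7.
The remainder reaches 0 after 3 divisions, so the expansion has 3 partial quotients, read off in order.

[1; 1, 7]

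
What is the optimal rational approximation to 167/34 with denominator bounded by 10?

49/10

Expand x = 167/34 as a continued fraction with the Euclidean algorithm:
  167 = 4*34 + 31, so a_0 = 4.
  34 = 1*31 + 3, so a_1 = 1.
  31 = 10*3 + 1, so a_2 = 10.
  3 = 3*1 + 0, so a_3 = 3.
so x = [4; 1, 10, 3].
Convergents (p_i = a_i*p_{i-1} + p_{i-2}, q_i = a_i*q_{i-1} + q_{i-2} with p_{-2}=0, p_{-1}=1, q_{-2}=1, q_{-1}=0), until the denominator exceeds 10:
  i=0: a_0=4, p_0 = 4*1 + 0 = 4, q_0 = 4*0 + 1 = 1.
  i=1: a_1=1, p_1 = 1*4 + 1 = 5, q_1 = 1*1 + 0 = 1.
  i=2: a_2=10, p_2 = 10*5 + 4 = 54, q_2 = 10*1 + 1 = 11.
q_2 = 11 > 10, so the last convergent with denominator <= 10 is p_1/q_1 = 5/1.
The closest fraction with denominator <= 10 is either p_1/q_1 or the intermediate fraction (k*p_1 + p_0)/(k*q_1 + q_0) with the largest k >= 1 whose denominator stays <= 10; these approach x as k grows, and every other convergent or intermediate fraction in range is farther away.
Largest k: floor((10 - q_0)/q_1) = floor((10 - 1)/1) = 9.
That gives (9*5 + 4)/(9*1 + 1) = 49/10.
Compare the errors: |x - 5/1| = |167*1 - 5*34|/(34*1) = 3/34, and |x - 49/10| = |167*10 - 49*34|/(34*10) = 4/340.
Cross-multiplying, 4*34 = 136 < 1020 = 3*340, so 4/340 is smaller: the intermediate fraction 49/10 is closer to x than 5/1.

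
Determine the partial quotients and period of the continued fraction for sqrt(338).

Write x_i = (sqrt(338) + m_i)/d_i with (m_0, d_0) = (0, 1). a_0 = floor(sqrt(338)) = 18, since 18^2 = 324 <= 338 < 361 = 19^2.
Iterate m_{i+1} = d_i*a_i - m_i, d_{i+1} = (338 - m_{i+1}^2)/d_i, a_{i+1} = floor((a_0 + m_{i+1})/d_{i+1}):
  m_1 = 1*18 - 0 = 18, d_1 = (338 - 18^2)/1 = 14/1 = 14, a_1 = floor((18 + 18)/14) = 2.
  m_2 = 14*2 - 18 = 10, d_2 = (338 - 10^2)/14 = 238/14 = 17, a_2 = floor((18 + 10)/17) = 1.
  m_3 = 17*1 - 10 = 7, d_3 = (338 - 7^2)/17 = 289/17 = 17, a_3 = floor((18 + 7)/17) = 1.
  m_4 = 17*1 - 7 = 10, d_4 = (338 - 10^2)/17 = 238/17 = 14, a_4 = floor((18 + 10)/14) = 2.
  m_5 = 14*2 - 10 = 18, d_5 = (338 - 18^2)/14 = 14/14 = 1, a_5 = floor((18 + 18)/1) = 36.
  m_6 = 1*36 - 18 = 18, d_6 = (338 - 18^2)/1 = 14/1 = 14: (m_6, d_6) = (m_1, d_1) = (18, 14), so from here the quotients repeat a_1, ..., a_5; the period length is 5.
Hence the expansion of sqrt(338) is a_0 = 18 followed by the repeating block 2, 1, 1, 2, 36 (period 5).

[18; (2, 1, 1, 2, 36)]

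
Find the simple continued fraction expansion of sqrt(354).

Write x_i = (sqrt(354) + m_i)/d_i with (m_0, d_0) = (0, 1). a_0 = floor(sqrt(354)) = 18, since 18^2 = 324 <= 354 < 361 = 19^2.
Iterate m_{i+1} = d_i*a_i - m_i, d_{i+1} = (354 - m_{i+1}^2)/d_i, a_{i+1} = floor((a_0 + m_{i+1})/d_{i+1}):
  m_1 = 1*18 - 0 = 18, d_1 = (354 - 18^2)/1 = 30/1 = 30, a_1 = floor((18 + 18)/30) = 1.
  m_2 = 30*1 - 18 = 12, d_2 = (354 - 12^2)/30 = 210/30 = 7, a_2 = floor((18 + 12)/7) = 4.
  m_3 = 7*4 - 12 = 16, d_3 = (354 - 16^2)/7 = 98/7 = 14, a_3 = floor((18 + 16)/14) = 2.
  m_4 = 14*2 - 16 = 12, d_4 = (354 - 12^2)/14 = 210/14 = 15, a_4 = floor((18 + 12)/15) = 2.
  m_5 = 15*2 - 12 = 18, d_5 = (354 - 18^2)/15 = 30/15 = 2, a_5 = floor((18 + 18)/2) = 18.
  m_6 = 2*18 - 18 = 18, d_6 = (354 - 18^2)/2 = 30/2 = 15, a_6 = floor((18 + 18)/15) = 2.
  m_7 = 15*2 - 18 = 12, d_7 = (354 - 12^2)/15 = 210/15 = 14, a_7 = floor((18 + 12)/14) = 2.
  m_8 = 14*2 - 12 = 16, d_8 = (354 - 16^2)/14 = 98/14 = 7, a_8 = floor((18 + 16)/7) = 4.
  m_9 = 7*4 - 16 = 12, d_9 = (354 - 12^2)/7 = 210/7 = 30, a_9 = floor((18 + 12)/30) = 1.
  m_10 = 30*1 - 12 = 18, d_10 = (354 - 18^2)/30 = 30/30 = 1, a_10 = floor((18 + 18)/1) = 36.
  m_11 = 1*36 - 18 = 18, d_11 = (354 - 18^2)/1 = 30/1 = 30: (m_11, d_11) = (m_1, d_1) = (18, 30), so from here the quotients repeat a_1, ..., a_10; the period length is 10.
Hence the expansion of sqrt(354) is a_0 = 18 followed by the repeating block 1, 4, 2, 2, 18, 2, 2, 4, 1, 36 (period 10).

[18; (1, 4, 2, 2, 18, 2, 2, 4, 1, 36)]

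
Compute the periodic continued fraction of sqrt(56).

[7; (2, 14)]

Write x_i = (sqrt(56) + m_i)/d_i with (m_0, d_0) = (0, 1). a_0 = floor(sqrt(56)) = 7, since 7^2 = 49 <= 56 < 64 = 8^2.
Iterate m_{i+1} = d_i*a_i - m_i, d_{i+1} = (56 - m_{i+1}^2)/d_i, a_{i+1} = floor((a_0 + m_{i+1})/d_{i+1}):
  m_1 = 1*7 - 0 = 7, d_1 = (56 - 7^2)/1 = 7/1 = 7, a_1 = floor((7 + 7)/7) = 2.
  m_2 = 7*2 - 7 = 7, d_2 = (56 - 7^2)/7 = 7/7 = 1, a_2 = floor((7 + 7)/1) = 14.
  m_3 = 1*14 - 7 = 7, d_3 = (56 - 7^2)/1 = 7/1 = 7: (m_3, d_3) = (m_1, d_1) = (7, 7), so from here the quotients repeat a_1, a_2; the period length is 2.
Hence the expansion of sqrt(56) is a_0 = 7 followed by the repeating block 2, 14 (period 2).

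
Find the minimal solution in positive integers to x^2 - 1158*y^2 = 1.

(x, y) = (1157, 34)

First expand sqrt(1158) as a continued fraction. With x_i = (sqrt(1158) + m_i)/d_i and (m_0, d_0) = (0, 1): a_0 = floor(sqrt(1158)) = 34, since 34^2 = 1156 <= 1158 < 1225 = 35^2.
Iterate m_{i+1} = d_i*a_i - m_i, d_{i+1} = (1158 - m_{i+1}^2)/d_i, a_{i+1} = floor((a_0 + m_{i+1})/d_{i+1}):
  m_1 = 1*34 - 0 = 34, d_1 = (1158 - 34^2)/1 = 2/1 = 2, a_1 = floor((34 + 34)/2) = 34.
  m_2 = 2*34 - 34 = 34, d_2 = (1158 - 34^2)/2 = 2/2 = 1, a_2 = floor((34 + 34)/1) = 68.
  m_3 = 1*68 - 34 = 34, d_3 = (1158 - 34^2)/1 = 2/1 = 2: (m_3, d_3) = (m_1, d_1) = (34, 2), so from here the quotients repeat a_1, a_2; the period length is 2.
So sqrt(1158) = [34; (34, 68)] with period length k = 2.
k is even, so the fundamental solution of x^2 - 1158y^2 = 1 is (p_{k-1}, q_{k-1}) = (p_1, q_1); compute convergents through index 1.
Convergents (p_i = a_i*p_{i-1} + p_{i-2}, q_i = a_i*q_{i-1} + q_{i-2} with p_{-2}=0, p_{-1}=1, q_{-2}=1, q_{-1}=0):
  i=0: a_0=34, p_0 = 34*1 + 0 = 34, q_0 = 34*0 + 1 = 1.
  i=1: a_1=34, p_1 = 34*34 + 1 = 1157, q_1 = 34*1 + 0 = 34.
Check: 1157^2 - 1158*34^2 = 1338649 - 1338648 = 1, so (x, y) = (1157, 34) solves the equation, and by the theorem it is the least positive solution.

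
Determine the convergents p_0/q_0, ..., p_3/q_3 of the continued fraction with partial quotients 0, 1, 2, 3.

Using the convergent recurrence p_i = a_i*p_{i-1} + p_{i-2}, q_i = a_i*q_{i-1} + q_{i-2} with p_{-2}=0, p_{-1}=1, q_{-2}=1, q_{-1}=0:
  i=0: a_0=0, p_0 = 0*1 + 0 = 0, q_0 = 0*0 + 1 = 1.
  i=1: a_1=1, p_1 = 1*0 + 1 = 1, q_1 = 1*1 + 0 = 1.
  i=2: a_2=2, p_2 = 2*1 + 0 = 2, q_2 = 2*1 + 1 = 3.
  i=3: a_3=3, p_3 = 3*2 + 1 = 7, q_3 = 3*3 + 1 = 10.

0/1, 1/1, 2/3, 7/10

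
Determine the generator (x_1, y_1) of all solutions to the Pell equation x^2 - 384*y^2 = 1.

(x, y) = (4801, 245)

First expand sqrt(384) as a continued fraction. With x_i = (sqrt(384) + m_i)/d_i and (m_0, d_0) = (0, 1): a_0 = floor(sqrt(384)) = 19, since 19^2 = 361 <= 384 < 400 = 20^2.
Iterate m_{i+1} = d_i*a_i - m_i, d_{i+1} = (384 - m_{i+1}^2)/d_i, a_{i+1} = floor((a_0 + m_{i+1})/d_{i+1}):
  m_1 = 1*19 - 0 = 19, d_1 = (384 - 19^2)/1 = 23/1 = 23, a_1 = floor((19 + 19)/23) = 1.
  m_2 = 23*1 - 19 = 4, d_2 = (384 - 4^2)/23 = 368/23 = 16, a_2 = floor((19 + 4)/16) = 1.
  m_3 = 16*1 - 4 = 12, d_3 = (384 - 12^2)/16 = 240/16 = 15, a_3 = floor((19 + 12)/15) = 2.
  m_4 = 15*2 - 12 = 18, d_4 = (384 - 18^2)/15 = 60/15 = 4, a_4 = floor((19 + 18)/4) = 9.
  m_5 = 4*9 - 18 = 18, d_5 = (384 - 18^2)/4 = 60/4 = 15, a_5 = floor((19 + 18)/15) = 2.
  m_6 = 15*2 - 18 = 12, d_6 = (384 - 12^2)/15 = 240/15 = 16, a_6 = floor((19 + 12)/16) = 1.
  m_7 = 16*1 - 12 = 4, d_7 = (384 - 4^2)/16 = 368/16 = 23, a_7 = floor((19 + 4)/23) = 1.
  m_8 = 23*1 - 4 = 19, d_8 = (384 - 19^2)/23 = 23/23 = 1, a_8 = floor((19 + 19)/1) = 38.
  m_9 = 1*38 - 19 = 19, d_9 = (384 - 19^2)/1 = 23/1 = 23: (m_9, d_9) = (m_1, d_1) = (19, 23), so from here the quotients repeat a_1, ..., a_8; the period length is 8.
So sqrt(384) = [19; (1, 1, 2, 9, 2, 1, 1, 38)] with period length k = 8.
k is even, so the fundamental solution of x^2 - 384y^2 = 1 is (p_{k-1}, q_{k-1}) = (p_7, q_7); compute convergents through index 7.
Convergents (p_i = a_i*p_{i-1} + p_{i-2}, q_i = a_i*q_{i-1} + q_{i-2} with p_{-2}=0, p_{-1}=1, q_{-2}=1, q_{-1}=0):
  i=0: a_0=19, p_0 = 19*1 + 0 = 19, q_0 = 19*0 + 1 = 1.
  i=1: a_1=1, p_1 = 1*19 + 1 = 20, q_1 = 1*1 + 0 = 1.
  i=2: a_2=1, p_2 = 1*20 + 19 = 39, q_2 = 1*1 + 1 = 2.
  i=3: a_3=2, p_3 = 2*39 + 20 = 98, q_3 = 2*2 + 1 = 5.
  i=4: a_4=9, p_4 = 9*98 + 39 = 921, q_4 = 9*5 + 2 = 47.
  i=5: a_5=2, p_5 = 2*921 + 98 = 1940, q_5 = 2*47 + 5 = 99.
  i=6: a_6=1, p_6 = 1*1940 + 921 = 2861, q_6 = 1*99 + 47 = 146.
  i=7: a_7=1, p_7 = 1*2861 + 1940 = 4801, q_7 = 1*146 + 99 = 245.
Check: 4801^2 - 384*245^2 = 23049601 - 23049600 = 1, so (x, y) = (4801, 245) solves the equation, and by the theorem it is the least positive solution.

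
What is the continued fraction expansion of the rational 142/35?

Run the Euclidean algorithm on 142 and 35; the successive quotients are the partial quotients a_0, a_1, ... (each step inverts the fractional part left over by the previous one):
  142 = 4*35 + 2, so a_0 = 4.
  35 = 17*2 + 1, so a_1 = 17.
  2 = 2*1 + 0, so a_2 = 2.
The remainder reaches 0 after 3 divisions, so the expansion has 3 partial quotients, read off in order.

[4; 17, 2]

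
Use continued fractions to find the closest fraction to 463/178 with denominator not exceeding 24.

Expand x = 463/178 as a continued fraction with the Euclidean algorithm:
  463 = 2*178 + 107, so a_0 = 2.
  178 = 1*107 + 71, so a_1 = 1.
  107 = 1*71 + 36, so a_2 = 1.
  71 = 1*36 + 35, so a_3 = 1.
  36 = 1*35 + 1, so a_4 = 1.
  35 = 35*1 + 0, so a_5 = 35.
so x = [2; 1, 1, 1, 1, 35].
Convergents (p_i = a_i*p_{i-1} + p_{i-2}, q_i = a_i*q_{i-1} + q_{i-2} with p_{-2}=0, p_{-1}=1, q_{-2}=1, q_{-1}=0), until the denominator exceeds 24:
  i=0: a_0=2, p_0 = 2*1 + 0 = 2, q_0 = 2*0 + 1 = 1.
  i=1: a_1=1, p_1 = 1*2 + 1 = 3, q_1 = 1*1 + 0 = 1.
  i=2: a_2=1, p_2 = 1*3 + 2 = 5, q_2 = 1*1 + 1 = 2.
  i=3: a_3=1, p_3 = 1*5 + 3 = 8, q_3 = 1*2 + 1 = 3.
  i=4: a_4=1, p_4 = 1*8 + 5 = 13, q_4 = 1*3 + 2 = 5.
  i=5: a_5=35, p_5 = 35*13 + 8 = 463, q_5 = 35*5 + 3 = 178.
q_5 = 178 > 24, so the last convergent with denominator <= 24 is p_4/q_4 = 13/5.
The closest fraction with denominator <= 24 is either p_4/q_4 or the intermediate fraction (k*p_4 + p_3)/(k*q_4 + q_3) with the largest k >= 1 whose denominator stays <= 24; these approach x as k grows, and every other convergent or intermediate fraction in range is farther away.
Largest k: floor((24 - q_3)/q_4) = floor((24 - 3)/5) = 4.
That gives (4*13 + 8)/(4*5 + 3) = 60/23.
Compare the errors: |x - 13/5| = |463*5 - 13*178|/(178*5) = 1/890, and |x - 60/23| = |463*23 - 60*178|/(178*23) = 31/4094.
Cross-multiplying, 1*4094 = 4094 < 27590 = 31*890, so 1/890 is smaller: the convergent 13/5 is closer to x than 60/23.

13/5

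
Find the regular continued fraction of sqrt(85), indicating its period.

[9; (4, 1, 1, 4, 18)]

Write x_i = (sqrt(85) + m_i)/d_i with (m_0, d_0) = (0, 1). a_0 = floor(sqrt(85)) = 9, since 9^2 = 81 <= 85 < 100 = 10^2.
Iterate m_{i+1} = d_i*a_i - m_i, d_{i+1} = (85 - m_{i+1}^2)/d_i, a_{i+1} = floor((a_0 + m_{i+1})/d_{i+1}):
  m_1 = 1*9 - 0 = 9, d_1 = (85 - 9^2)/1 = 4/1 = 4, a_1 = floor((9 + 9)/4) = 4.
  m_2 = 4*4 - 9 = 7, d_2 = (85 - 7^2)/4 = 36/4 = 9, a_2 = floor((9 + 7)/9) = 1.
  m_3 = 9*1 - 7 = 2, d_3 = (85 - 2^2)/9 = 81/9 = 9, a_3 = floor((9 + 2)/9) = 1.
  m_4 = 9*1 - 2 = 7, d_4 = (85 - 7^2)/9 = 36/9 = 4, a_4 = floor((9 + 7)/4) = 4.
  m_5 = 4*4 - 7 = 9, d_5 = (85 - 9^2)/4 = 4/4 = 1, a_5 = floor((9 + 9)/1) = 18.
  m_6 = 1*18 - 9 = 9, d_6 = (85 - 9^2)/1 = 4/1 = 4: (m_6, d_6) = (m_1, d_1) = (9, 4), so from here the quotients repeat a_1, ..., a_5; the period length is 5.
Hence the expansion of sqrt(85) is a_0 = 9 followed by the repeating block 4, 1, 1, 4, 18 (period 5).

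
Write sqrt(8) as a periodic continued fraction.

[2; (1, 4)]

Write x_i = (sqrt(8) + m_i)/d_i with (m_0, d_0) = (0, 1). a_0 = floor(sqrt(8)) = 2, since 2^2 = 4 <= 8 < 9 = 3^2.
Iterate m_{i+1} = d_i*a_i - m_i, d_{i+1} = (8 - m_{i+1}^2)/d_i, a_{i+1} = floor((a_0 + m_{i+1})/d_{i+1}):
  m_1 = 1*2 - 0 = 2, d_1 = (8 - 2^2)/1 = 4/1 = 4, a_1 = floor((2 + 2)/4) = 1.
  m_2 = 4*1 - 2 = 2, d_2 = (8 - 2^2)/4 = 4/4 = 1, a_2 = floor((2 + 2)/1) = 4.
  m_3 = 1*4 - 2 = 2, d_3 = (8 - 2^2)/1 = 4/1 = 4: (m_3, d_3) = (m_1, d_1) = (2, 4), so from here the quotients repeat a_1, a_2; the period length is 2.
Hence the expansion of sqrt(8) is a_0 = 2 followed by the repeating block 1, 4 (period 2).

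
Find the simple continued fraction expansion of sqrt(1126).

[33; (1, 1, 3, 1, 32, 1, 3, 1, 1, 66)]

Write x_i = (sqrt(1126) + m_i)/d_i with (m_0, d_0) = (0, 1). a_0 = floor(sqrt(1126)) = 33, since 33^2 = 1089 <= 1126 < 1156 = 34^2.
Iterate m_{i+1} = d_i*a_i - m_i, d_{i+1} = (1126 - m_{i+1}^2)/d_i, a_{i+1} = floor((a_0 + m_{i+1})/d_{i+1}):
  m_1 = 1*33 - 0 = 33, d_1 = (1126 - 33^2)/1 = 37/1 = 37, a_1 = floor((33 + 33)/37) = 1.
  m_2 = 37*1 - 33 = 4, d_2 = (1126 - 4^2)/37 = 1110/37 = 30, a_2 = floor((33 + 4)/30) = 1.
  m_3 = 30*1 - 4 = 26, d_3 = (1126 - 26^2)/30 = 450/30 = 15, a_3 = floor((33 + 26)/15) = 3.
  m_4 = 15*3 - 26 = 19, d_4 = (1126 - 19^2)/15 = 765/15 = 51, a_4 = floor((33 + 19)/51) = 1.
  m_5 = 51*1 - 19 = 32, d_5 = (1126 - 32^2)/51 = 102/51 = 2, a_5 = floor((33 + 32)/2) = 32.
  m_6 = 2*32 - 32 = 32, d_6 = (1126 - 32^2)/2 = 102/2 = 51, a_6 = floor((33 + 32)/51) = 1.
  m_7 = 51*1 - 32 = 19, d_7 = (1126 - 19^2)/51 = 765/51 = 15, a_7 = floor((33 + 19)/15) = 3.
  m_8 = 15*3 - 19 = 26, d_8 = (1126 - 26^2)/15 = 450/15 = 30, a_8 = floor((33 + 26)/30) = 1.
  m_9 = 30*1 - 26 = 4, d_9 = (1126 - 4^2)/30 = 1110/30 = 37, a_9 = floor((33 + 4)/37) = 1.
  m_10 = 37*1 - 4 = 33, d_10 = (1126 - 33^2)/37 = 37/37 = 1, a_10 = floor((33 + 33)/1) = 66.
  m_11 = 1*66 - 33 = 33, d_11 = (1126 - 33^2)/1 = 37/1 = 37: (m_11, d_11) = (m_1, d_1) = (33, 37), so from here the quotients repeat a_1, ..., a_10; the period length is 10.
Hence the expansion of sqrt(1126) is a_0 = 33 followed by the repeating block 1, 1, 3, 1, 32, 1, 3, 1, 1, 66 (period 10).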